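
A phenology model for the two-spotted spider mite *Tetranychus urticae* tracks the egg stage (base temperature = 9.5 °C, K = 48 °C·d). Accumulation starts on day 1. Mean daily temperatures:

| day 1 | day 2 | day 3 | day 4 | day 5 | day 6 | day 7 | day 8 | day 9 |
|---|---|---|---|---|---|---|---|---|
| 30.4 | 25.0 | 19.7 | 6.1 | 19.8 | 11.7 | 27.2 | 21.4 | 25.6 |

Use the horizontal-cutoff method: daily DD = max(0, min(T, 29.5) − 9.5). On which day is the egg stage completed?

day 5

Daily DD above 9.5 °C (capped at 20.0): 20.0, 15.5, 10.2, 0.0, 10.3, 2.2, 17.7, 11.9, 16.1.
Cumulative: 20.0, 35.5, 45.7, 45.7, 56.0, 58.2, 75.9, 87.8, 103.9.
The total first reaches 48 DD on day 5.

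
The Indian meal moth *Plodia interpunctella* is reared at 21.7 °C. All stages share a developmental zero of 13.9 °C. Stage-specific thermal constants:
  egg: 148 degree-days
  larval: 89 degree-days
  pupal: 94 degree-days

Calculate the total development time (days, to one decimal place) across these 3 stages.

42.4 days

Daily accumulation at 21.7 °C = 21.7 − 13.9 = 7.8 DD/day.
Total K = 148 + 89 + 94 = 331 DD.
Total duration = 331 / 7.8 = 42.436 ≈ 42.4 days.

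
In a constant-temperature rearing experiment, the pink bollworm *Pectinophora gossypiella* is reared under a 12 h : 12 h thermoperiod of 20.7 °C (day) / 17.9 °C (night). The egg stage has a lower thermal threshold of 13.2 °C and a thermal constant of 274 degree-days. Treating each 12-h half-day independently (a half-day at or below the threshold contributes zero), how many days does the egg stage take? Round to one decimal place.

Day half: max(0, 20.7 − 13.2) × 0.5 = 7.5 × 0.5 = 3.75 DD.
Night half: max(0, 17.9 − 13.2) × 0.5 = 4.7 × 0.5 = 2.35 DD.
Per 24 h: 6.10 DD/day.
Duration = 274 / 6.10 = 44.918 ≈ 44.9 days.

44.9 days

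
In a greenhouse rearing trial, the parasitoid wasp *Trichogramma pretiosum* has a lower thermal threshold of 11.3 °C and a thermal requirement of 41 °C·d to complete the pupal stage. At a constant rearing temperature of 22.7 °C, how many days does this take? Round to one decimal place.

3.6 days

Daily accumulation = 22.7 − 11.3 = 11.4 DD/day.
Duration = 41 / 11.4 = 3.596 ≈ 3.6 days.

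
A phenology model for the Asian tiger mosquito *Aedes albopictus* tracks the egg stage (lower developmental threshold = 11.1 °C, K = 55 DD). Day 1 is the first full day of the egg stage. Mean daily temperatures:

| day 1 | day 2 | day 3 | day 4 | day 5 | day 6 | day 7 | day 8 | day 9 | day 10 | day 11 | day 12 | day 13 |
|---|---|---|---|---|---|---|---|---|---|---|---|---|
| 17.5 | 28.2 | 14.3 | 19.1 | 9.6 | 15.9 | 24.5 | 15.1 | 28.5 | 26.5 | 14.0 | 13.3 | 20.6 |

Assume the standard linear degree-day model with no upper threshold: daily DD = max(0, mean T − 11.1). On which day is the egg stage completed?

Daily DD above 11.1 °C: 6.4, 17.1, 3.2, 8.0, 0.0, 4.8, 13.4, 4.0, 17.4, 15.4, 2.9, 2.2, 9.5.
Cumulative: 6.4, 23.5, 26.7, 34.7, 34.7, 39.5, 52.9, 56.9, 74.3, 89.7, 92.6, 94.8, 104.3.
The total first reaches 55 DD on day 8.

day 8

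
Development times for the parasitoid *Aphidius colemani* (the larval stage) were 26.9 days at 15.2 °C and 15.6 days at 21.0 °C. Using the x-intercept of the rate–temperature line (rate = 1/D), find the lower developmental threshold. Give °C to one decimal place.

7.2 °C

Under the model K = D·(T − T_b), so D₁·(T₁ − T_b) = D₂·(T₂ − T_b).
26.9·(15.2 − T_b) = 15.6·(21.0 − T_b)
T_b = (26.9·15.2 − 15.6·21.0) / (26.9 − 15.6) = 81.28 / 11.3 = 7.193 °C ≈ 7.2 °C.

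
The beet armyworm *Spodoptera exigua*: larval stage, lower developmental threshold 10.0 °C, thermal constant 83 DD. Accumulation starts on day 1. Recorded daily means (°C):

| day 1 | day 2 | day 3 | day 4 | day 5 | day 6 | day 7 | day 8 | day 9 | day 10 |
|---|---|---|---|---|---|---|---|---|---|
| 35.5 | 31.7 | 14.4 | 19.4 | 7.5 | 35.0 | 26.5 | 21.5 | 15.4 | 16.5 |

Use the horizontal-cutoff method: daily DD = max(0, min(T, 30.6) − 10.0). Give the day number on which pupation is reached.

day 7

Daily DD above 10.0 °C (capped at 20.6): 20.6, 20.6, 4.4, 9.4, 0.0, 20.6, 16.5, 11.5, 5.4, 6.5.
Cumulative: 20.6, 41.2, 45.6, 55.0, 55.0, 75.6, 92.1, 103.6, 109.0, 115.5.
The total first reaches 83 DD on day 7.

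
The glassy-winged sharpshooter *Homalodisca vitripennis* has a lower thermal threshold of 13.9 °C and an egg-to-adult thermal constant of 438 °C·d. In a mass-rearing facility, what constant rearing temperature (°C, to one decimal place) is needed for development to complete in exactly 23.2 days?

32.8 °C

Required daily accumulation = 438 / 23.2 = 18.879 DD/day.
T = T_base + 18.879 = 13.9 + 18.879 = 32.779 ≈ 32.8 °C.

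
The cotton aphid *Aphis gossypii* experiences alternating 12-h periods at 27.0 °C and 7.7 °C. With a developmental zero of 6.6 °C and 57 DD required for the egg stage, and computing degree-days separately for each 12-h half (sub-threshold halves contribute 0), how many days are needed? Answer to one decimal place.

Day half: max(0, 27.0 − 6.6) × 0.5 = 20.4 × 0.5 = 10.20 DD.
Night half: max(0, 7.7 − 6.6) × 0.5 = 1.1 × 0.5 = 0.55 DD.
Per 24 h: 10.75 DD/day.
Duration = 57 / 10.75 = 5.302 ≈ 5.3 days.

5.3 days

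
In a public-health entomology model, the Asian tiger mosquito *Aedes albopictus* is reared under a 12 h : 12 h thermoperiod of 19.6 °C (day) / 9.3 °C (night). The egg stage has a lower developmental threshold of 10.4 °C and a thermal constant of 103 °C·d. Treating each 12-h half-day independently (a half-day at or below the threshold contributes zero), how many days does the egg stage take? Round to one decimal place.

Day half: max(0, 19.6 − 10.4) × 0.5 = 9.2 × 0.5 = 4.60 DD.
Night half: max(0, 9.3 − 10.4) × 0.5 = 0.0 × 0.5 = 0.00 DD.
Per 24 h: 4.60 DD/day.
Duration = 103 / 4.60 = 22.391 ≈ 22.4 days.

22.4 days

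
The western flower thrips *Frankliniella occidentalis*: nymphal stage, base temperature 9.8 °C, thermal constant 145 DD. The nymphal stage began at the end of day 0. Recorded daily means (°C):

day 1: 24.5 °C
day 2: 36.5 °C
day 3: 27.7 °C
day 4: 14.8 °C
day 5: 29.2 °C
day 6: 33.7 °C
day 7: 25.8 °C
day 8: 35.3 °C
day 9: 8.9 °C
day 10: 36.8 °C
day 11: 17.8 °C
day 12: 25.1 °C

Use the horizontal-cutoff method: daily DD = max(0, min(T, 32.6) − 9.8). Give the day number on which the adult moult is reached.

Daily DD above 9.8 °C (capped at 22.8): 14.7, 22.8, 17.9, 5.0, 19.4, 22.8, 16.0, 22.8, 0.0, 22.8, 8.0, 15.3.
Cumulative: 14.7, 37.5, 55.4, 60.4, 79.8, 102.6, 118.6, 141.4, 141.4, 164.2, 172.2, 187.5.
The total first reaches 145 DD on day 10.

day 10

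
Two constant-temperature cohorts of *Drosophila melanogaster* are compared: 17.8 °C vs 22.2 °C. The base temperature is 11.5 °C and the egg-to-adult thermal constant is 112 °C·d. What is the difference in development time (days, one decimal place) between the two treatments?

At 17.8 °C: 112 / (17.8 − 11.5) = 112 / 6.3 = 17.778 d.
At 22.2 °C: 112 / (22.2 − 11.5) = 112 / 10.7 = 10.467 d.
Difference = |17.778 − 10.467| = 7.310 ≈ 7.3 days.

7.3 days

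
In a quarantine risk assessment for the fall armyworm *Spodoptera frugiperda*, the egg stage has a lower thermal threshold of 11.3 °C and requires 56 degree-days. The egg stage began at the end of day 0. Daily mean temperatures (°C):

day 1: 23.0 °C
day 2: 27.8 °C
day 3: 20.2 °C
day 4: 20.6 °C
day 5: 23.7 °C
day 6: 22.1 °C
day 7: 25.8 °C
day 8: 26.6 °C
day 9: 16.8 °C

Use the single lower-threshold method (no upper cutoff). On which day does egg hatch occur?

Daily DD above 11.3 °C: 11.7, 16.5, 8.9, 9.3, 12.4, 10.8, 14.5, 15.3, 5.5.
Cumulative: 11.7, 28.2, 37.1, 46.4, 58.8, 69.6, 84.1, 99.4, 104.9.
The total first reaches 56 DD on day 5.

day 5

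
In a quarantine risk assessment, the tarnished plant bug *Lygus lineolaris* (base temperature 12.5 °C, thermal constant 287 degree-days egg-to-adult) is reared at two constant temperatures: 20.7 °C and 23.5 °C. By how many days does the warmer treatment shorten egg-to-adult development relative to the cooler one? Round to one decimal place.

8.9 days

At 20.7 °C: 287 / (20.7 − 12.5) = 287 / 8.2 = 35.000 d.
At 23.5 °C: 287 / (23.5 − 12.5) = 287 / 11.0 = 26.091 d.
Difference = |35.000 − 26.091| = 8.909 ≈ 8.9 days.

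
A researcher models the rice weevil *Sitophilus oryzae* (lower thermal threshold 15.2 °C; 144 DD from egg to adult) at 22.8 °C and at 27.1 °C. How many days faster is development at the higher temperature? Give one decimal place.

6.8 days

At 22.8 °C: 144 / (22.8 − 15.2) = 144 / 7.6 = 18.947 d.
At 27.1 °C: 144 / (27.1 − 15.2) = 144 / 11.9 = 12.101 d.
Difference = |18.947 − 12.101| = 6.847 ≈ 6.8 days.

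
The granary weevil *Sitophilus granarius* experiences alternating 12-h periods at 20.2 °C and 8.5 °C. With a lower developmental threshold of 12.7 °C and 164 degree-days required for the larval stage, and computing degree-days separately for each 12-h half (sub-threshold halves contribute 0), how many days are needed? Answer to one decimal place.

Day half: max(0, 20.2 − 12.7) × 0.5 = 7.5 × 0.5 = 3.75 DD.
Night half: max(0, 8.5 − 12.7) × 0.5 = 0.0 × 0.5 = 0.00 DD.
Per 24 h: 3.75 DD/day.
Duration = 164 / 3.75 = 43.733 ≈ 43.7 days.

43.7 days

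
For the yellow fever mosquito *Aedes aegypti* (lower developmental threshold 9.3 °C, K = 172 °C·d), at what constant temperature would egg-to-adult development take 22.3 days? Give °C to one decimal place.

Required daily accumulation = 172 / 22.3 = 7.713 DD/day.
T = T_base + 7.713 = 9.3 + 7.713 = 17.013 ≈ 17.0 °C.

17.0 °C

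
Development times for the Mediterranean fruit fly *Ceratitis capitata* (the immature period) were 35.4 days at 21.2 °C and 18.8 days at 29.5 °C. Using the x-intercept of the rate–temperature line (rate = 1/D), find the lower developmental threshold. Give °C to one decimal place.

Equal thermal constants: D₁(T₁ − T_b) = D₂(T₂ − T_b).
35.4·(21.2 − T_b) = 18.8·(29.5 − T_b)
T_b = (35.4·21.2 − 18.8·29.5) / (35.4 − 18.8) = 195.88 / 16.6 = 11.800 °C ≈ 11.8 °C.

11.8 °C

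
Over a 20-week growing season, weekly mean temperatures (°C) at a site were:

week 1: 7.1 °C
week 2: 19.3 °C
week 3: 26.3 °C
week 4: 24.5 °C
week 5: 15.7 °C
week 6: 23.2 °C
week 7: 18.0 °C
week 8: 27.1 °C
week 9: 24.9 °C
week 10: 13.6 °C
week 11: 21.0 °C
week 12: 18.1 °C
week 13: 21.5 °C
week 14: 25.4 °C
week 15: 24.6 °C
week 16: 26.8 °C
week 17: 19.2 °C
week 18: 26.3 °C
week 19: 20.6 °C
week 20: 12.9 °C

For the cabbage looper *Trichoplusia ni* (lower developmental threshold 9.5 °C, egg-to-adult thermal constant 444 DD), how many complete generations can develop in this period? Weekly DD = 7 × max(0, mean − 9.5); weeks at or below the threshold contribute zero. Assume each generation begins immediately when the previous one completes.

3 generations

Weekly DD (7 × max(0, T̄ − 9.5)): 0.0, 68.6, 117.6, 105.0, 43.4, 95.9, 59.5, 123.2, 107.8, 28.7, 80.5, 60.2, 84.0, 111.3, 105.7, 121.1, 67.9, 117.6, 77.7, 23.8.
Season total = 1599.5 DD.
Complete generations = ⌊1599.5 / 444⌋ = 3.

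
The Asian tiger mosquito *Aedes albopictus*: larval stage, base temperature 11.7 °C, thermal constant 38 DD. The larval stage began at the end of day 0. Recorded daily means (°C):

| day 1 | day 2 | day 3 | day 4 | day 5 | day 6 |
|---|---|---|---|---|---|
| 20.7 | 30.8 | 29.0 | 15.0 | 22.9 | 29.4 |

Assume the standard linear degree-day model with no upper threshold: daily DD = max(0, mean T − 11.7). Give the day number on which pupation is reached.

Daily DD above 11.7 °C: 9.0, 19.1, 17.3, 3.3, 11.2, 17.7.
Cumulative: 9.0, 28.1, 45.4, 48.7, 59.9, 77.6.
The total first reaches 38 DD on day 3.

day 3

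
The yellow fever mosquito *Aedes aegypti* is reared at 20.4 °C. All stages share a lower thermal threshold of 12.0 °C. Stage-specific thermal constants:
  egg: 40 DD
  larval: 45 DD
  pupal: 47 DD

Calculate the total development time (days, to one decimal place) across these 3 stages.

15.7 days

Daily accumulation at 20.4 °C = 20.4 − 12.0 = 8.4 DD/day.
Total K = 40 + 45 + 47 = 132 DD.
Total duration = 132 / 8.4 = 15.714 ≈ 15.7 days.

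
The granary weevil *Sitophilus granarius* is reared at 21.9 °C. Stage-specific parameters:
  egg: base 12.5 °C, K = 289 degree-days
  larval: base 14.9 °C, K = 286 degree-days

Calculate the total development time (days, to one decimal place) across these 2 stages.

71.6 days

egg: 289 / (21.9 − 12.5) = 289 / 9.4 = 30.745 d.
larval: 286 / (21.9 − 14.9) = 286 / 7.0 = 40.857 d.
Sum = 71.602 ≈ 71.6 days.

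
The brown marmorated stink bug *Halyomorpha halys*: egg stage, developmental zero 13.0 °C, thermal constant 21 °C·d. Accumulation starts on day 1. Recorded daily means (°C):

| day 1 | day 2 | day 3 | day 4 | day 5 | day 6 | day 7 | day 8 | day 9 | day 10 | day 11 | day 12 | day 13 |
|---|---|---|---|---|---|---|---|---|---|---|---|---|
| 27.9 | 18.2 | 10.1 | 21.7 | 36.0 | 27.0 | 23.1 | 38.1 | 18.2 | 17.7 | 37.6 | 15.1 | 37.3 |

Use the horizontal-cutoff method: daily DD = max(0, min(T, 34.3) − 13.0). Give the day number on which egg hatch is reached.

Daily DD above 13.0 °C (capped at 21.3): 14.9, 5.2, 0.0, 8.7, 21.3, 14.0, 10.1, 21.3, 5.2, 4.7, 21.3, 2.1, 21.3.
Cumulative: 14.9, 20.1, 20.1, 28.8, 50.1, 64.1, 74.2, 95.5, 100.7, 105.4, 126.7, 128.8, 150.1.
The total first reaches 21 DD on day 4.

day 4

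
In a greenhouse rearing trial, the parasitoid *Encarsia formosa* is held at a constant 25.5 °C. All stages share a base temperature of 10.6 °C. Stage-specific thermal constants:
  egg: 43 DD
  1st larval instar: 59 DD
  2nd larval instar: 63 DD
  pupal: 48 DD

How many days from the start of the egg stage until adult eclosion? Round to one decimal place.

Daily accumulation at 25.5 °C = 25.5 − 10.6 = 14.9 DD/day.
Total K = 43 + 59 + 63 + 48 = 213 DD.
Total duration = 213 / 14.9 = 14.295 ≈ 14.3 days.

14.3 days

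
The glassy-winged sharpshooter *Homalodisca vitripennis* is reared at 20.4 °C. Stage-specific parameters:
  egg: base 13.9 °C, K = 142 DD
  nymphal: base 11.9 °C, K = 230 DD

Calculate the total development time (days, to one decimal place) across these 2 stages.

48.9 days

egg: 142 / (20.4 − 13.9) = 142 / 6.5 = 21.846 d.
nymphal: 230 / (20.4 − 11.9) = 230 / 8.5 = 27.059 d.
Sum = 48.905 ≈ 48.9 days.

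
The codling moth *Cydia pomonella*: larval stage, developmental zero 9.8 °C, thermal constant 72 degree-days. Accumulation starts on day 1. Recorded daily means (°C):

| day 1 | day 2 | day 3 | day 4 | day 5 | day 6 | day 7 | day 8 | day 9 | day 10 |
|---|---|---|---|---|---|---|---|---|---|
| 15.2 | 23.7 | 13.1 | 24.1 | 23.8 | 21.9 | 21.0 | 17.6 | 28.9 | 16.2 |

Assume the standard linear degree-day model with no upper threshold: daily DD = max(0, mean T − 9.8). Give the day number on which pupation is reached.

Daily DD above 9.8 °C: 5.4, 13.9, 3.3, 14.3, 14.0, 12.1, 11.2, 7.8, 19.1, 6.4.
Cumulative: 5.4, 19.3, 22.6, 36.9, 50.9, 63.0, 74.2, 82.0, 101.1, 107.5.
The total first reaches 72 DD on day 7.

day 7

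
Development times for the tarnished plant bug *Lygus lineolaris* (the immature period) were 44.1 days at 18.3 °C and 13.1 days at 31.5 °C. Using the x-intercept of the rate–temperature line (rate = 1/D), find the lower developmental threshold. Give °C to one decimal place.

12.7 °C

Equal thermal constants: D₁(T₁ − T_b) = D₂(T₂ − T_b).
44.1·(18.3 − T_b) = 13.1·(31.5 − T_b)
T_b = (44.1·18.3 − 13.1·31.5) / (44.1 − 13.1) = 394.38 / 31.0 = 12.722 °C ≈ 12.7 °C.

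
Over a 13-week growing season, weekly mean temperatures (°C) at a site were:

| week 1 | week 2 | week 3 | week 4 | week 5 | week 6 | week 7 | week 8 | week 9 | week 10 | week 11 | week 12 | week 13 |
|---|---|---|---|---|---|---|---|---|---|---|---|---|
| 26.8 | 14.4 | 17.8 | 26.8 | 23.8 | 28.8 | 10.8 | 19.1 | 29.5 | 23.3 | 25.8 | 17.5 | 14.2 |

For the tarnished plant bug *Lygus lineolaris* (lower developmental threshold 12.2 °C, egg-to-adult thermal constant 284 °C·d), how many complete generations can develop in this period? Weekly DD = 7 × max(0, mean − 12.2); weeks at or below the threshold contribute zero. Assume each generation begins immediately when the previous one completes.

2 generations

Weekly DD (7 × max(0, T̄ − 12.2)): 102.2, 15.4, 39.2, 102.2, 81.2, 116.2, 0.0, 48.3, 121.1, 77.7, 95.2, 37.1, 14.0.
Season total = 849.8 DD.
Complete generations = ⌊849.8 / 284⌋ = 2.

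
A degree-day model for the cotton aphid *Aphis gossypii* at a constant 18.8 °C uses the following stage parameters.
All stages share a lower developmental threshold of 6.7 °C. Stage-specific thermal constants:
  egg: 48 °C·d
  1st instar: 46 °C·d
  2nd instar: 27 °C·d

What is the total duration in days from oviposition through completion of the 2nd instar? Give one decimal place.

Daily accumulation at 18.8 °C = 18.8 − 6.7 = 12.1 DD/day.
Total K = 48 + 46 + 27 = 121 DD.
Total duration = 121 / 12.1 = 10.000 ≈ 10.0 days.

10.0 days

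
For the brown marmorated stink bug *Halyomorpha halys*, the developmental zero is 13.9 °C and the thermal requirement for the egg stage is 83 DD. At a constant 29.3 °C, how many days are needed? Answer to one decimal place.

Daily accumulation = 29.3 − 13.9 = 15.4 DD/day.
Duration = 83 / 15.4 = 5.390 ≈ 5.4 days.

5.4 days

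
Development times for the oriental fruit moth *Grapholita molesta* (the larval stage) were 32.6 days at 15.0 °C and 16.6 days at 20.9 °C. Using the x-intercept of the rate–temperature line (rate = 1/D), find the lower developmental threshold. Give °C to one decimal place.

Linear rate model ⇒ the product D·(T − T_b) is constant across temperatures.
32.6·(15.0 − T_b) = 16.6·(20.9 − T_b)
T_b = (32.6·15.0 − 16.6·20.9) / (32.6 − 16.6) = 142.06 / 16.0 = 8.879 °C ≈ 8.9 °C.

8.9 °C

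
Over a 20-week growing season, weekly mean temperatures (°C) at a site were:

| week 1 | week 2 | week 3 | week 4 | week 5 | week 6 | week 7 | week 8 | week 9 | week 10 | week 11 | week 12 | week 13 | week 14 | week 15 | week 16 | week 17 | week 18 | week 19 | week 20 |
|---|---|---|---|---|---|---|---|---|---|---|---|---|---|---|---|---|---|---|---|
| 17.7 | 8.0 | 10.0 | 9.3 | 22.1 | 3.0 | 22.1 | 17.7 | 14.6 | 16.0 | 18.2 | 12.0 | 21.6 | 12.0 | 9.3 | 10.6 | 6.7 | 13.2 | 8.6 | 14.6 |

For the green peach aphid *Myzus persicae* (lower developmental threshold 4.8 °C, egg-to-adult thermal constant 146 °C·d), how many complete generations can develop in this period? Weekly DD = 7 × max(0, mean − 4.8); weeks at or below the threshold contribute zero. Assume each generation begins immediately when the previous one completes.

Weekly DD (7 × max(0, T̄ − 4.8)): 90.3, 22.4, 36.4, 31.5, 121.1, 0.0, 121.1, 90.3, 68.6, 78.4, 93.8, 50.4, 117.6, 50.4, 31.5, 40.6, 13.3, 58.8, 26.6, 68.6.
Season total = 1211.7 DD.
Complete generations = ⌊1211.7 / 146⌋ = 8.

8 generations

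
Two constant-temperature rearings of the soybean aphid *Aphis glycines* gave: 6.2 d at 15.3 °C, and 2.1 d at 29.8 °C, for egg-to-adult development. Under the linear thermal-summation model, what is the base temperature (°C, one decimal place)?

7.9 °C

Under the model K = D·(T − T_b), so D₁·(T₁ − T_b) = D₂·(T₂ − T_b).
6.2·(15.3 − T_b) = 2.1·(29.8 − T_b)
T_b = (6.2·15.3 − 2.1·29.8) / (6.2 − 2.1) = 32.28 / 4.1 = 7.873 °C ≈ 7.9 °C.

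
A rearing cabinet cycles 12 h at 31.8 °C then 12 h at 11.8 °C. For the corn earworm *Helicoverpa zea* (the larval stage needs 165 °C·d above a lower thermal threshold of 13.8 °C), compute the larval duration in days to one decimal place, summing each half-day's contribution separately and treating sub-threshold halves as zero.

18.3 days

Day half: max(0, 31.8 − 13.8) × 0.5 = 18.0 × 0.5 = 9.00 DD.
Night half: max(0, 11.8 − 13.8) × 0.5 = 0.0 × 0.5 = 0.00 DD.
Per 24 h: 9.00 DD/day.
Duration = 165 / 9.00 = 18.333 ≈ 18.3 days.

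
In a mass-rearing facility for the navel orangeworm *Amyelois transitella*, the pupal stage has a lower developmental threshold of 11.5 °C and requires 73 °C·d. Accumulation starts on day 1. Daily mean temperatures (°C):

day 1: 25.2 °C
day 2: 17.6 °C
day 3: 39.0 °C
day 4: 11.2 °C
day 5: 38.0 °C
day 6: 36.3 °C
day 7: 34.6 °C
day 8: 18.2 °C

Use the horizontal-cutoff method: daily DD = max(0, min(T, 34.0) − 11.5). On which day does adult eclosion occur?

Daily DD above 11.5 °C (capped at 22.5): 13.7, 6.1, 22.5, 0.0, 22.5, 22.5, 22.5, 6.7.
Cumulative: 13.7, 19.8, 42.3, 42.3, 64.8, 87.3, 109.8, 116.5.
The total first reaches 73 DD on day 6.

day 6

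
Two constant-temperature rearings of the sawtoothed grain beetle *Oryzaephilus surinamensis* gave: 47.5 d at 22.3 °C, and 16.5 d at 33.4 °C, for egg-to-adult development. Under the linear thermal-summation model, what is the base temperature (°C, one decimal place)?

16.4 °C

Linear rate model ⇒ the product D·(T − T_b) is constant across temperatures.
47.5·(22.3 − T_b) = 16.5·(33.4 − T_b)
T_b = (47.5·22.3 − 16.5·33.4) / (47.5 − 16.5) = 508.15 / 31.0 = 16.392 °C ≈ 16.4 °C.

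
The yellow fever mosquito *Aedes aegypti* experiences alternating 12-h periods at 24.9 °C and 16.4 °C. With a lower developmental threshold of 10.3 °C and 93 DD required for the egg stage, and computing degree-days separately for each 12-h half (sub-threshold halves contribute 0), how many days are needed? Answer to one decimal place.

9.0 days

Day half: max(0, 24.9 − 10.3) × 0.5 = 14.6 × 0.5 = 7.30 DD.
Night half: max(0, 16.4 − 10.3) × 0.5 = 6.1 × 0.5 = 3.05 DD.
Per 24 h: 10.35 DD/day.
Duration = 93 / 10.35 = 8.986 ≈ 9.0 days.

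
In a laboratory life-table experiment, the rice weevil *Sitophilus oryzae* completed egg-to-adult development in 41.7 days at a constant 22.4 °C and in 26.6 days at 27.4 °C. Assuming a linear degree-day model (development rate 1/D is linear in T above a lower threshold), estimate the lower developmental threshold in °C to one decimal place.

13.6 °C

Under the model K = D·(T − T_b), so D₁·(T₁ − T_b) = D₂·(T₂ − T_b).
41.7·(22.4 − T_b) = 26.6·(27.4 − T_b)
T_b = (41.7·22.4 − 26.6·27.4) / (41.7 − 26.6) = 205.24 / 15.1 = 13.592 °C ≈ 13.6 °C.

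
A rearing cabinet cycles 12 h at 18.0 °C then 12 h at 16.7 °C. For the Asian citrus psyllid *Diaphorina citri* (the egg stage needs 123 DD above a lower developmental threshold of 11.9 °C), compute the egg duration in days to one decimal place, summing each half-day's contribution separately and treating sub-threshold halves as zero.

22.6 days

Day half: max(0, 18.0 − 11.9) × 0.5 = 6.1 × 0.5 = 3.05 DD.
Night half: max(0, 16.7 − 11.9) × 0.5 = 4.8 × 0.5 = 2.40 DD.
Per 24 h: 5.45 DD/day.
Duration = 123 / 5.45 = 22.569 ≈ 22.6 days.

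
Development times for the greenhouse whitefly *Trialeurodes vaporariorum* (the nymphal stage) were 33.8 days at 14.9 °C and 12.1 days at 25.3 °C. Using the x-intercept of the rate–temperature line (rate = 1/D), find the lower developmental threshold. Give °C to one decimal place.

Linear rate model ⇒ the product D·(T − T_b) is constant across temperatures.
33.8·(14.9 − T_b) = 12.1·(25.3 − T_b)
T_b = (33.8·14.9 − 12.1·25.3) / (33.8 − 12.1) = 197.49 / 21.7 = 9.101 °C ≈ 9.1 °C.

9.1 °C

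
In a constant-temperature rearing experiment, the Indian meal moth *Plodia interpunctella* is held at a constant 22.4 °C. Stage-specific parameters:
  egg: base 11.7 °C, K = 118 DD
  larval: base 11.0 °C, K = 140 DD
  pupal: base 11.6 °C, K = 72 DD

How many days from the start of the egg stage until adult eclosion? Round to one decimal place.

egg: 118 / (22.4 − 11.7) = 118 / 10.7 = 11.028 d.
larval: 140 / (22.4 − 11.0) = 140 / 11.4 = 12.281 d.
pupal: 72 / (22.4 − 11.6) = 72 / 10.8 = 6.667 d.
Sum = 29.975 ≈ 30.0 days.

30.0 days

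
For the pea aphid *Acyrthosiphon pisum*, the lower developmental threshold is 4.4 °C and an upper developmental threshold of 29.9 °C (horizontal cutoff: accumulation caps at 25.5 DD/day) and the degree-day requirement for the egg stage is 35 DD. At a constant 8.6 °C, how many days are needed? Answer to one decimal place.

Daily accumulation = 8.6 − 4.4 = 4.2 DD/day.
Duration = 35 / 4.2 = 8.333 ≈ 8.3 days.

8.3 days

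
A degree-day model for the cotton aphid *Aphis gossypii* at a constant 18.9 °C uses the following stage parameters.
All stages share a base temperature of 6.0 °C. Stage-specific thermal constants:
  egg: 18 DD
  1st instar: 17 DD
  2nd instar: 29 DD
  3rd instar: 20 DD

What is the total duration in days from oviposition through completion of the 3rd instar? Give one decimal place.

Daily accumulation at 18.9 °C = 18.9 − 6.0 = 12.9 DD/day.
Total K = 18 + 17 + 29 + 20 = 84 DD.
Total duration = 84 / 12.9 = 6.512 ≈ 6.5 days.

6.5 days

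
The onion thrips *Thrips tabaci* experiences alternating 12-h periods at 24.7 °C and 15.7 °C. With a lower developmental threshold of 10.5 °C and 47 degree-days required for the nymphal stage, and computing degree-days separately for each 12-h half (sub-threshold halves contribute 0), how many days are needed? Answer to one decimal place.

4.8 days

Day half: max(0, 24.7 − 10.5) × 0.5 = 14.2 × 0.5 = 7.10 DD.
Night half: max(0, 15.7 − 10.5) × 0.5 = 5.2 × 0.5 = 2.60 DD.
Per 24 h: 9.70 DD/day.
Duration = 47 / 9.70 = 4.845 ≈ 4.8 days.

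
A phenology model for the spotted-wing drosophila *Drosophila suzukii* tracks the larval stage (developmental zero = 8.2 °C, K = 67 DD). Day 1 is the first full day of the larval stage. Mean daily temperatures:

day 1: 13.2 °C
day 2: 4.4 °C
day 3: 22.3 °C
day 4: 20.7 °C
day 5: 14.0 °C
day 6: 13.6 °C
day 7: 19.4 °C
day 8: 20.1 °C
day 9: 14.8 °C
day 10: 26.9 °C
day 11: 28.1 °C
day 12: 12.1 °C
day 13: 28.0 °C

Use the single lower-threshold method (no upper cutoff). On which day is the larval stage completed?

day 9

Daily DD above 8.2 °C: 5.0, 0.0, 14.1, 12.5, 5.8, 5.4, 11.2, 11.9, 6.6, 18.7, 19.9, 3.9, 19.8.
Cumulative: 5.0, 5.0, 19.1, 31.6, 37.4, 42.8, 54.0, 65.9, 72.5, 91.2, 111.1, 115.0, 134.8.
The total first reaches 67 DD on day 9.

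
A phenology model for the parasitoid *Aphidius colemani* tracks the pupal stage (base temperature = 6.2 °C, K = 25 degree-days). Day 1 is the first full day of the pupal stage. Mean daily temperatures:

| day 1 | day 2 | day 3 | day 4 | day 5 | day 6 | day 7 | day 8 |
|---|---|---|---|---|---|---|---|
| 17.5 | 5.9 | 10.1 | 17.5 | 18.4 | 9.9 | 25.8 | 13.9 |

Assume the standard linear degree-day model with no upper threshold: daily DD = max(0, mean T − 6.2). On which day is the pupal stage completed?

day 4

Daily DD above 6.2 °C: 11.3, 0.0, 3.9, 11.3, 12.2, 3.7, 19.6, 7.7.
Cumulative: 11.3, 11.3, 15.2, 26.5, 38.7, 42.4, 62.0, 69.7.
The total first reaches 25 DD on day 4.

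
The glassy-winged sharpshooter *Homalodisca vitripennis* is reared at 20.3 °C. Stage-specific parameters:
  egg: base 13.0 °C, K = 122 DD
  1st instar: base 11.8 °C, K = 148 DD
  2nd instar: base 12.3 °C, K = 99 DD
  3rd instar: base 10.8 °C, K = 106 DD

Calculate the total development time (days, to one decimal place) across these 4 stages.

egg: 122 / (20.3 − 13.0) = 122 / 7.3 = 16.712 d.
1st instar: 148 / (20.3 − 11.8) = 148 / 8.5 = 17.412 d.
2nd instar: 99 / (20.3 − 12.3) = 99 / 8.0 = 12.375 d.
3rd instar: 106 / (20.3 − 10.8) = 106 / 9.5 = 11.158 d.
Sum = 57.657 ≈ 57.7 days.

57.7 days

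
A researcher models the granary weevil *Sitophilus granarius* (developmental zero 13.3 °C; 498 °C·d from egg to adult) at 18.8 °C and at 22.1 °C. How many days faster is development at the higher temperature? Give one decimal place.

34.0 days

At 18.8 °C: 498 / (18.8 − 13.3) = 498 / 5.5 = 90.545 d.
At 22.1 °C: 498 / (22.1 − 13.3) = 498 / 8.8 = 56.591 d.
Difference = |90.545 − 56.591| = 33.955 ≈ 34.0 days.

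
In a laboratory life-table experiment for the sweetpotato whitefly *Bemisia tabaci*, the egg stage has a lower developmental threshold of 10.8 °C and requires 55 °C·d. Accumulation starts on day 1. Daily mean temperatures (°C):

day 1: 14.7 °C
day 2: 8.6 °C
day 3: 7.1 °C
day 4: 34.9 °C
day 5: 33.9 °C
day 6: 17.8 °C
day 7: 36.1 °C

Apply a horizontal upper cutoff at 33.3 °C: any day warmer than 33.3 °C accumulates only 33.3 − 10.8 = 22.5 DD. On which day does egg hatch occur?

Daily DD above 10.8 °C (capped at 22.5): 3.9, 0.0, 0.0, 22.5, 22.5, 7.0, 22.5.
Cumulative: 3.9, 3.9, 3.9, 26.4, 48.9, 55.9, 78.4.
The total first reaches 55 DD on day 6.

day 6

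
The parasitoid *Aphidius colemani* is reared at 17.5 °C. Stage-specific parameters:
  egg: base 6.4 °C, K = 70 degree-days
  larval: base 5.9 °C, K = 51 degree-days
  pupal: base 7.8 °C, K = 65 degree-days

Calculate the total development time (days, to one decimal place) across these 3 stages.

17.4 days

egg: 70 / (17.5 − 6.4) = 70 / 11.1 = 6.306 d.
larval: 51 / (17.5 − 5.9) = 51 / 11.6 = 4.397 d.
pupal: 65 / (17.5 − 7.8) = 65 / 9.7 = 6.701 d.
Sum = 17.404 ≈ 17.4 days.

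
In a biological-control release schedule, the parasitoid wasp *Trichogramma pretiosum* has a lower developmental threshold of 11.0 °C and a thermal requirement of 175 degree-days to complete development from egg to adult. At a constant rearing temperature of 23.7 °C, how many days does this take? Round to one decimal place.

Daily accumulation = 23.7 − 11.0 = 12.7 DD/day.
Duration = 175 / 12.7 = 13.780 ≈ 13.8 days.

13.8 days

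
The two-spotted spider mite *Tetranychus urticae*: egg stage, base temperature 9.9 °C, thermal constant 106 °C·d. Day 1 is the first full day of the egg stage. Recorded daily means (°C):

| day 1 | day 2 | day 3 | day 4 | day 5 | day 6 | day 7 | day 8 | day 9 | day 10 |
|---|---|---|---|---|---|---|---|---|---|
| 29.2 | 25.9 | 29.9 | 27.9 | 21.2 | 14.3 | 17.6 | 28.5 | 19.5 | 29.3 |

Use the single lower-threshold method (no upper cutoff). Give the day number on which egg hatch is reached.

Daily DD above 9.9 °C: 19.3, 16.0, 20.0, 18.0, 11.3, 4.4, 7.7, 18.6, 9.6, 19.4.
Cumulative: 19.3, 35.3, 55.3, 73.3, 84.6, 89.0, 96.7, 115.3, 124.9, 144.3.
The total first reaches 106 DD on day 8.

day 8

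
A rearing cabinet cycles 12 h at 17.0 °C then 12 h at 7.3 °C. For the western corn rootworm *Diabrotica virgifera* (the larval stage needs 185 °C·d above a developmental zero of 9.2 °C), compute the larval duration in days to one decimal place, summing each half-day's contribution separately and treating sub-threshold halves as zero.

Day half: max(0, 17.0 − 9.2) × 0.5 = 7.8 × 0.5 = 3.90 DD.
Night half: max(0, 7.3 − 9.2) × 0.5 = 0.0 × 0.5 = 0.00 DD.
Per 24 h: 3.90 DD/day.
Duration = 185 / 3.90 = 47.436 ≈ 47.4 days.

47.4 days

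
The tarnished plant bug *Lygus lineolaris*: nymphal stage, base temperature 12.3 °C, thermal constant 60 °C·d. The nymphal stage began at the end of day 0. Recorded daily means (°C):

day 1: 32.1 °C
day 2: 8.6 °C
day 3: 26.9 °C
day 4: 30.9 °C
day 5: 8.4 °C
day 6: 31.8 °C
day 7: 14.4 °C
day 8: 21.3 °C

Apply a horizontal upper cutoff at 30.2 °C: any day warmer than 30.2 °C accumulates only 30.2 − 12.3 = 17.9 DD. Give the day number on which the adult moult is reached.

Daily DD above 12.3 °C (capped at 17.9): 17.9, 0.0, 14.6, 17.9, 0.0, 17.9, 2.1, 9.0.
Cumulative: 17.9, 17.9, 32.5, 50.4, 50.4, 68.3, 70.4, 79.4.
The total first reaches 60 DD on day 6.

day 6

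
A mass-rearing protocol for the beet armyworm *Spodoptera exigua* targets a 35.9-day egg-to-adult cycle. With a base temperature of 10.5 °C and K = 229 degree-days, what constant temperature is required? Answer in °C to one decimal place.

16.9 °C

Required daily accumulation = 229 / 35.9 = 6.379 DD/day.
T = T_base + 6.379 = 10.5 + 6.379 = 16.879 ≈ 16.9 °C.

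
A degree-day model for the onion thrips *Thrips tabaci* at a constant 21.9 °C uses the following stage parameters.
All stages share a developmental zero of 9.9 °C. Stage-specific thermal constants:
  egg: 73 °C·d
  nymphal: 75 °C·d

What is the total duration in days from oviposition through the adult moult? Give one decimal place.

12.3 days

Daily accumulation at 21.9 °C = 21.9 − 9.9 = 12.0 DD/day.
Total K = 73 + 75 = 148 DD.
Total duration = 148 / 12.0 = 12.333 ≈ 12.3 days.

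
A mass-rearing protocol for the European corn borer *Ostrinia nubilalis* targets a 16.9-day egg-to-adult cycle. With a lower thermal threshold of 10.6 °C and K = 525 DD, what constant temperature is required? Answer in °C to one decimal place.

Required daily accumulation = 525 / 16.9 = 31.065 DD/day.
T = T_base + 31.065 = 10.6 + 31.065 = 41.665 ≈ 41.7 °C.

41.7 °C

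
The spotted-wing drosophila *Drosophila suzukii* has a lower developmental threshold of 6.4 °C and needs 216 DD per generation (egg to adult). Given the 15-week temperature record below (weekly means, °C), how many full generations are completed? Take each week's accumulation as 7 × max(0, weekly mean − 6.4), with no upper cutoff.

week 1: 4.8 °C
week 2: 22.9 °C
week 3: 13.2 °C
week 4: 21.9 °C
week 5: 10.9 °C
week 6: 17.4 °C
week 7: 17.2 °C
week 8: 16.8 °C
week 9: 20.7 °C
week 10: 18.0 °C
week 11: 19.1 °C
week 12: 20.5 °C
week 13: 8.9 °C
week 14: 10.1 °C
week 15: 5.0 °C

4 generations

Weekly DD (7 × max(0, T̄ − 6.4)): 0.0, 115.5, 47.6, 108.5, 31.5, 77.0, 75.6, 72.8, 100.1, 81.2, 88.9, 98.7, 17.5, 25.9, 0.0.
Season total = 940.8 DD.
Complete generations = ⌊940.8 / 216⌋ = 4.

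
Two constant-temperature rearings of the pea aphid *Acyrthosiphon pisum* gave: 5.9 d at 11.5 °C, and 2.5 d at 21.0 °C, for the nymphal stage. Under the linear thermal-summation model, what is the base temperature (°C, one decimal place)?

Under the model K = D·(T − T_b), so D₁·(T₁ − T_b) = D₂·(T₂ − T_b).
5.9·(11.5 − T_b) = 2.5·(21.0 − T_b)
T_b = (5.9·11.5 − 2.5·21.0) / (5.9 − 2.5) = 15.35 / 3.4 = 4.515 °C ≈ 4.5 °C.

4.5 °C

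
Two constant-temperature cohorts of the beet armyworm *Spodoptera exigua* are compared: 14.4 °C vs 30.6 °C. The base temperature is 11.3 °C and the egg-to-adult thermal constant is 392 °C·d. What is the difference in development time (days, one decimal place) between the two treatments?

106.1 days

At 14.4 °C: 392 / (14.4 − 11.3) = 392 / 3.1 = 126.452 d.
At 30.6 °C: 392 / (30.6 − 11.3) = 392 / 19.3 = 20.311 d.
Difference = |126.452 − 20.311| = 106.141 ≈ 106.1 days.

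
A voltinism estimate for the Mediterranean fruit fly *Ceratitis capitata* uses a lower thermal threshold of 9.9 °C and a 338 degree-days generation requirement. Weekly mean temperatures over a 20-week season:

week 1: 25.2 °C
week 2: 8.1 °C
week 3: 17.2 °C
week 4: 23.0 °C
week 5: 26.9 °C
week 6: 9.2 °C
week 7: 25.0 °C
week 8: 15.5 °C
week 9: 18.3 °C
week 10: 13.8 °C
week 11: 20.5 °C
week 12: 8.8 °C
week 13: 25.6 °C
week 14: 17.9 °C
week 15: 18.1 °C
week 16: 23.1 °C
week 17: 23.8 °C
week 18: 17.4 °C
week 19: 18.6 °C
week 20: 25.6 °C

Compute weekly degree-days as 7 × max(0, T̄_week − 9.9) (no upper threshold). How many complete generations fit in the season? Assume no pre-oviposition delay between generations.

Weekly DD (7 × max(0, T̄ − 9.9)): 107.1, 0.0, 51.1, 91.7, 119.0, 0.0, 105.7, 39.2, 58.8, 27.3, 74.2, 0.0, 109.9, 56.0, 57.4, 92.4, 97.3, 52.5, 60.9, 109.9.
Season total = 1310.4 DD.
Complete generations = ⌊1310.4 / 338⌋ = 3.

3 generations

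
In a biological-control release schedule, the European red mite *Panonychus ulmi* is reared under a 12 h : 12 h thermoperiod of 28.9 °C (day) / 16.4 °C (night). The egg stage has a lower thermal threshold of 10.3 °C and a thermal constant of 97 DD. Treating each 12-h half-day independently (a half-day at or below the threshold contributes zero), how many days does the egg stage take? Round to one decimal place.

Day half: max(0, 28.9 − 10.3) × 0.5 = 18.6 × 0.5 = 9.30 DD.
Night half: max(0, 16.4 − 10.3) × 0.5 = 6.1 × 0.5 = 3.05 DD.
Per 24 h: 12.35 DD/day.
Duration = 97 / 12.35 = 7.854 ≈ 7.9 days.

7.9 days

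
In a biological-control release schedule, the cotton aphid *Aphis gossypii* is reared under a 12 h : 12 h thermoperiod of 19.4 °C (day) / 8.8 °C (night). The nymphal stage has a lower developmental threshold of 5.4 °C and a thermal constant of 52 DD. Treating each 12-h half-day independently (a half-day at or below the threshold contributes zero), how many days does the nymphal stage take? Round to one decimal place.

Day half: max(0, 19.4 − 5.4) × 0.5 = 14.0 × 0.5 = 7.00 DD.
Night half: max(0, 8.8 − 5.4) × 0.5 = 3.4 × 0.5 = 1.70 DD.
Per 24 h: 8.70 DD/day.
Duration = 52 / 8.70 = 5.977 ≈ 6.0 days.

6.0 days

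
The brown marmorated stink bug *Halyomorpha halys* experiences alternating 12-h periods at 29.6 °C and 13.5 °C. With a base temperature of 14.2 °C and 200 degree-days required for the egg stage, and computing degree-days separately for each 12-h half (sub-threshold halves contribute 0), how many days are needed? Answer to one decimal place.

Day half: max(0, 29.6 − 14.2) × 0.5 = 15.4 × 0.5 = 7.70 DD.
Night half: max(0, 13.5 − 14.2) × 0.5 = 0.0 × 0.5 = 0.00 DD.
Per 24 h: 7.70 DD/day.
Duration = 200 / 7.70 = 25.974 ≈ 26.0 days.

26.0 days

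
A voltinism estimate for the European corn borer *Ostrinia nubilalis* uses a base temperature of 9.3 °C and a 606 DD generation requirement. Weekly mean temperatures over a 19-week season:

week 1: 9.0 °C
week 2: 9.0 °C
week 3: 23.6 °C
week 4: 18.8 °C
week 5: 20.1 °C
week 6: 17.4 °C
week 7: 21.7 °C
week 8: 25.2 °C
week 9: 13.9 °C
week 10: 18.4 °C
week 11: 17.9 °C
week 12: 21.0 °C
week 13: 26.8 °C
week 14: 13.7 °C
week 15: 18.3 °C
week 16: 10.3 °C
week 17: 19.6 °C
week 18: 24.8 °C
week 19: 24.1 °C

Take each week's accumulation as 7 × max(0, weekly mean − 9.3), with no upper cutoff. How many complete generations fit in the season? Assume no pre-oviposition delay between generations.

Weekly DD (7 × max(0, T̄ − 9.3)): 0.0, 0.0, 100.1, 66.5, 75.6, 56.7, 86.8, 111.3, 32.2, 63.7, 60.2, 81.9, 122.5, 30.8, 63.0, 7.0, 72.1, 108.5, 103.6.
Season total = 1242.5 DD.
Complete generations = ⌊1242.5 / 606⌋ = 2.

2 generations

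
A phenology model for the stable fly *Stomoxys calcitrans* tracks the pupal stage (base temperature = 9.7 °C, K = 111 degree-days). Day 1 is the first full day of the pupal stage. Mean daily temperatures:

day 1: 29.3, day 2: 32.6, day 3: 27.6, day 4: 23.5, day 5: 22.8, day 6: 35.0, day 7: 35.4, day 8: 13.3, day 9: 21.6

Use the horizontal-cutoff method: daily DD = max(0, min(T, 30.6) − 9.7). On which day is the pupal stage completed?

Daily DD above 9.7 °C (capped at 20.9): 19.6, 20.9, 17.9, 13.8, 13.1, 20.9, 20.9, 3.6, 11.9.
Cumulative: 19.6, 40.5, 58.4, 72.2, 85.3, 106.2, 127.1, 130.7, 142.6.
The total first reaches 111 DD on day 7.

day 7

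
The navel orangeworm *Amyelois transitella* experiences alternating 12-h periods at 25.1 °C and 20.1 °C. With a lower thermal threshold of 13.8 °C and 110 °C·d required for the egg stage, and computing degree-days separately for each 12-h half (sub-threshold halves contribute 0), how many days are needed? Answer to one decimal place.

Day half: max(0, 25.1 − 13.8) × 0.5 = 11.3 × 0.5 = 5.65 DD.
Night half: max(0, 20.1 − 13.8) × 0.5 = 6.3 × 0.5 = 3.15 DD.
Per 24 h: 8.80 DD/day.
Duration = 110 / 8.80 = 12.500 ≈ 12.5 days.

12.5 days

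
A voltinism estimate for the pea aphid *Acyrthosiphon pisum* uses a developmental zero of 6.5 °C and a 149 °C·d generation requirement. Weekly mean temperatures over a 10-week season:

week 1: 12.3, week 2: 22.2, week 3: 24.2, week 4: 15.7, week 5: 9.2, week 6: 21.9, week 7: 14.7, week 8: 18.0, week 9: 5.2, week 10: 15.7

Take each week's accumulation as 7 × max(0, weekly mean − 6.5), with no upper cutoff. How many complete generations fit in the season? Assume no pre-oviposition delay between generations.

Weekly DD (7 × max(0, T̄ − 6.5)): 40.6, 109.9, 123.9, 64.4, 18.9, 107.8, 57.4, 80.5, 0.0, 64.4.
Season total = 667.8 DD.
Complete generations = ⌊667.8 / 149⌋ = 4.

4 generations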